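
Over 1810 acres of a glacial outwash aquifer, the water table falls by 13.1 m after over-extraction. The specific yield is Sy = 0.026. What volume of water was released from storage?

A = 1810 acres = 7.325 × 10^6 m²
ΔV = Sy × A × Δh = 0.026 × 7.325 × 10^6 m² × 13.1 m = 2.495 × 10^6 m³

ΔV ≈ 2.49 × 10^6 m³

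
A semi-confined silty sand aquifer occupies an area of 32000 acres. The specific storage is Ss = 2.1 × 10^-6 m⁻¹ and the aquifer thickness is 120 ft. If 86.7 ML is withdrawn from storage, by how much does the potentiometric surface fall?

b = 120 ft = 36.58 m
S = Ss × b = 2.1 × 10^-6 m⁻¹ × 36.58 m = 7.681 × 10^-5
A = 32000 acres = 1.295 × 10^8 m²
ΔV = 86.7 ML = 86700 m³
Δh = ΔV / (S × A) = 86700 m³ / (7.681 × 10^-5 × 1.295 × 10^8 m²) = 8.716 m

Δh ≈ 8.72 m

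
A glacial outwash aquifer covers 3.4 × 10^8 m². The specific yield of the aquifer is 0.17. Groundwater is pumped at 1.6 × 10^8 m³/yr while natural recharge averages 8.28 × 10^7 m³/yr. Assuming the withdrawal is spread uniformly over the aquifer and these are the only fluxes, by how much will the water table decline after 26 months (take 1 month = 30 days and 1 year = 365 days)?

Net abstraction = 1.6 × 10^8 − 8.28 × 10^7 = 7.72 × 10^7 m³/yr
Q_net = 7.72 × 10^7 m³/yr = 2.115 × 10^5 m³/d
t = 26 months = 780 d
ΔV = Q × t = 2.115 × 10^5 m³/d × 780 d = 1.65 × 10^8 m³
Δh = ΔV / (Sy × A) = 1.65 × 10^8 / (0.17 × 3.4 × 10^8) = 2.854 m

Δh ≈ 2.85 m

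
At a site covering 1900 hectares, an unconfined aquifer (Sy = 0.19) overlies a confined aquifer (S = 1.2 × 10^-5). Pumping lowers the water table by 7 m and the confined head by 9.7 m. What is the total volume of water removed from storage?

A = 1900 hectares = 1.9 × 10^7 m²
Unconfined: ΔV_u = Sy × A × Δh_u = 0.19 × 1.9 × 10^7 × 7 = 2.527 × 10^7 m³
Confined: ΔV_c = S × A × Δh_c = 1.2 × 10^-5 × 1.9 × 10^7 × 9.7 = 2212 m³
Total ΔV = 2.527 × 10^7 + 2212 = 2.527 × 10^7 m³

ΔV ≈ 2.53 × 10^7 m³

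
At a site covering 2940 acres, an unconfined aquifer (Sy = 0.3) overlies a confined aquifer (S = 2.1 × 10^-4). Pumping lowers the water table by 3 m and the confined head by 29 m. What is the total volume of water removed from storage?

ΔV ≈ 1.08 × 10^7 m³

A = 2940 acres = 1.19 × 10^7 m²
Unconfined: ΔV_u = Sy × A × Δh_u = 0.3 × 1.19 × 10^7 × 3 = 1.071 × 10^7 m³
Confined: ΔV_c = S × A × Δh_c = 2.1 × 10^-4 × 1.19 × 10^7 × 29 = 72460 m³
Total ΔV = 1.071 × 10^7 + 72460 = 1.078 × 10^7 m³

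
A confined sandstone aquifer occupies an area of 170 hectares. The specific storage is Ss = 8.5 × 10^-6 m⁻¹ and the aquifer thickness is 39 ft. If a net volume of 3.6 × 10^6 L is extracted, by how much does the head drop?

b = 39 ft = 11.89 m
S = Ss × b = 8.5 × 10^-6 m⁻¹ × 11.89 m = 1.01 × 10^-4
A = 170 hectares = 1.7 × 10^6 m²
ΔV = 3.6 × 10^6 L = 3600 m³
Δh = ΔV / (S × A) = 3600 m³ / (1.01 × 10^-4 × 1.7 × 10^6 m²) = 20.96 m

Δh ≈ 21 m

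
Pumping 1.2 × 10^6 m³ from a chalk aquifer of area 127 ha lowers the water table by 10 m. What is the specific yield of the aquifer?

Sy ≈ 0.094

A = 127 ha = 1.27 × 10^6 m²
Sy = ΔV / (A × Δh) = 1.2 × 10^6 m³ / (1.27 × 10^6 m² × 10 m) = 0.09449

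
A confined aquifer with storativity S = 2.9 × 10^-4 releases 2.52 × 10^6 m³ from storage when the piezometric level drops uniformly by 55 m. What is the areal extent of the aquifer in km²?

A ≈ 158 km²

A = ΔV / (S × Δh) = 2.52 × 10^6 / (2.9 × 10^-4 × 55) = 1.58 × 10^8 m²
A = 1.58 × 10^8 m² = 158 km²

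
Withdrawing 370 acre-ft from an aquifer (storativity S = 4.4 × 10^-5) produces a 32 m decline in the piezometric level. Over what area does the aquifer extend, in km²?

ΔV = 370 acre-ft = 4.564 × 10^5 m³
A = ΔV / (S × Δh) = 4.564 × 10^5 / (4.4 × 10^-5 × 32) = 3.241 × 10^8 m²
A = 3.241 × 10^8 m² = 324.1 km²

A ≈ 324 km²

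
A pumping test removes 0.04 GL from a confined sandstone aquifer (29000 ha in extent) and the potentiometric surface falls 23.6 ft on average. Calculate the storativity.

A = 29000 ha = 2.9 × 10^8 m²
Δh = 23.6 ft = 7.193 m
ΔV = 0.04 GL = 40000 m³
S = ΔV / (A × Δh) = 40000 m³ / (2.9 × 10^8 m² × 7.193 m) = 1.917 × 10^-5

S ≈ 1.9 × 10^-5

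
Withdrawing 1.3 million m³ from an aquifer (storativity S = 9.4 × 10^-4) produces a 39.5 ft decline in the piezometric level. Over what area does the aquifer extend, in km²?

Δh = 39.5 ft = 12.04 m
ΔV = 1.3 million m³ = 1.3 × 10^6 m³
A = ΔV / (S × Δh) = 1.3 × 10^6 / (9.4 × 10^-4 × 12.04) = 1.149 × 10^8 m²
A = 1.149 × 10^8 m² = 114.9 km²

A ≈ 115 km²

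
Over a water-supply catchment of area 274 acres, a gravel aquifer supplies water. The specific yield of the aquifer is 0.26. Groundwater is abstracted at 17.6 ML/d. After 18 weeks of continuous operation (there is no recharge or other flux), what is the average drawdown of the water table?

Δh ≈ 7.69 m

A = 274 acres = 1.109 × 10^6 m²
Q = 17.6 ML/d = 17600 m³/d
t = 18 weeks = 126 d
ΔV = Q × t = 17600 m³/d × 126 d = 2.218 × 10^6 m³
Δh = ΔV / (Sy × A) = 2.218 × 10^6 / (0.26 × 1.109 × 10^6) = 7.692 m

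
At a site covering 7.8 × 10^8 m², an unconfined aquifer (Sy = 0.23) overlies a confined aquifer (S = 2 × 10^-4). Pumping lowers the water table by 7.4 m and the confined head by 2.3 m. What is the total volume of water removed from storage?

Unconfined: ΔV_u = Sy × A × Δh_u = 0.23 × 7.8 × 10^8 × 7.4 = 1.328 × 10^9 m³
Confined: ΔV_c = S × A × Δh_c = 2 × 10^-4 × 7.8 × 10^8 × 2.3 = 3.588 × 10^5 m³
Total ΔV = 1.328 × 10^9 + 3.588 × 10^5 = 1.328 × 10^9 m³

ΔV ≈ 1.33 × 10^9 m³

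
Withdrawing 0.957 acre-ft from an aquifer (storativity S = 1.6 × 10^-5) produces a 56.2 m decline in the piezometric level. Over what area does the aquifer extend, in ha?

A ≈ 131 ha

ΔV = 0.957 acre-ft = 1180 m³
A = ΔV / (S × Δh) = 1180 / (1.6 × 10^-5 × 56.2) = 1.313 × 10^6 m²
A = 1.313 × 10^6 m² = 131.3 ha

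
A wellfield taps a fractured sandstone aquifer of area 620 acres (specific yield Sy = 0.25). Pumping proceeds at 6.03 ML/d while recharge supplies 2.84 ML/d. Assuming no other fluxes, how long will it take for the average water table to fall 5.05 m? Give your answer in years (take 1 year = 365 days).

t ≈ 2.72 years

A = 620 acres = 2.509 × 10^6 m²
ΔV = Sy × A × Δh = 0.25 × 2.509 × 10^6 × 5.05 = 3.168 × 10^6 m³
Net withdrawal = 6.03 − 2.84 = 3.19 ML/d = 3190 m³/d
t = ΔV / Q = 3.168 × 10^6 m³ / 3190 m³/d = 993 d
t = 993 d ≈ 2.721 years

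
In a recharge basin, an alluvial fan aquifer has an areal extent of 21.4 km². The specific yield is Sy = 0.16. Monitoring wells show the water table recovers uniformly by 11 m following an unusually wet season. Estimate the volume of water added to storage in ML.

A = 21.4 km² = 2.14 × 10^7 m²
ΔV = Sy × A × Δh = 0.16 × 2.14 × 10^7 m² × 11 m = 3.766 × 10^7 m³
ΔV = 3.766 × 10^7 m³ = 37660 ML

ΔV ≈ 37700 ML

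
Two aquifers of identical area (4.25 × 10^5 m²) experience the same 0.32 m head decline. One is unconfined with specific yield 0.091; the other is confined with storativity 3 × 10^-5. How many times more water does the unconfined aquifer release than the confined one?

ΔV_u / ΔV_c ≈ 3030

Unconfined: ΔV_u = Sy × A × Δh = 0.091 × 4.25 × 10^5 × 0.32 = 12380 m³
Confined: ΔV_c = S × A × Δh = 3 × 10^-5 × 4.25 × 10^5 × 0.32 = 4.08 m³
Ratio = ΔV_u / ΔV_c = Sy / S = 0.091 / 3 × 10^-5 = 3033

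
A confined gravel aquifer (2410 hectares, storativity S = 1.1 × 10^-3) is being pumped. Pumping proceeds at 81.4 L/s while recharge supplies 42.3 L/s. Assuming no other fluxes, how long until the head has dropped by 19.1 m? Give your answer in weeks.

t ≈ 21.4 weeks

A = 2410 hectares = 2.41 × 10^7 m²
ΔV = S × A × Δh = 0.0011 × 2.41 × 10^7 × 19.1 = 5.063 × 10^5 m³
Net withdrawal = 81.4 − 42.3 = 39.1 L/s = 3378 m³/d
t = ΔV / Q = 5.063 × 10^5 m³ / 3378 m³/d = 149.9 d
t = 149.9 d ≈ 21.41 weeks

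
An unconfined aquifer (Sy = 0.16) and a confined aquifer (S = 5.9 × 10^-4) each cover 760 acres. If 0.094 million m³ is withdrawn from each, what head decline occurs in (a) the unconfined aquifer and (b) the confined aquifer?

Δh_u ≈ 0.191 m; Δh_c ≈ 51.8 m

A = 760 acres = 3.076 × 10^6 m²
ΔV = 0.094 million m³ = 94000 m³
Unconfined: Δh_u = ΔV/(Sy·A) = 94000/(0.16 × 3.076 × 10^6) = 0.191 m
Confined: Δh_c = ΔV/(S·A) = 94000/(5.9 × 10^-4 × 3.076 × 10^6) = 51.8 m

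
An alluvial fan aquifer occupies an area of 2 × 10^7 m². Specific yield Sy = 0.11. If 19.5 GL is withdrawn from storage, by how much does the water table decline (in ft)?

ΔV = 19.5 GL = 1.95 × 10^7 m³
Δh = ΔV / (Sy × A) = 1.95 × 10^7 m³ / (0.11 × 2 × 10^7 m²) = 8.864 m
Δh = 8.864 m = 29.08 ft

Δh ≈ 29.1 ft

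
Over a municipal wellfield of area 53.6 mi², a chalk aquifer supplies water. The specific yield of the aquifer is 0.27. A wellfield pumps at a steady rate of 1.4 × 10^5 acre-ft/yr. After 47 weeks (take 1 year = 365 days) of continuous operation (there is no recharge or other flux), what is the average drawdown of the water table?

A = 53.6 mi² = 1.388 × 10^8 m²
Q = 1.4 × 10^5 acre-ft/yr = 4.731 × 10^5 m³/d
t = 47 weeks = 329 d
ΔV = Q × t = 4.731 × 10^5 m³/d × 329 d = 1.557 × 10^8 m³
Δh = ΔV / (Sy × A) = 1.557 × 10^8 / (0.27 × 1.388 × 10^8) = 4.153 m

Δh ≈ 4.15 m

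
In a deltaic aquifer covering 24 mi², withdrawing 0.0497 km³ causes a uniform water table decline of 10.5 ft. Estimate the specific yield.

A = 24 mi² = 6.216 × 10^7 m²
Δh = 10.5 ft = 3.2 m
ΔV = 0.0497 km³ = 4.97 × 10^7 m³
Sy = ΔV / (A × Δh) = 4.97 × 10^7 m³ / (6.216 × 10^7 m² × 3.2 m) = 0.2498

Sy ≈ 0.25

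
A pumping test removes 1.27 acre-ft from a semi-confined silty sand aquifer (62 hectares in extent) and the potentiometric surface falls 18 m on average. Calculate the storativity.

S ≈ 1.4 × 10^-4

A = 62 hectares = 6.2 × 10^5 m²
ΔV = 1.27 acre-ft = 1567 m³
S = ΔV / (A × Δh) = 1567 m³ / (6.2 × 10^5 m² × 18 m) = 1.404 × 10^-4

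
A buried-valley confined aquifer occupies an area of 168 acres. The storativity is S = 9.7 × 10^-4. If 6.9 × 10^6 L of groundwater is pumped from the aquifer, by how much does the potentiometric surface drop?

A = 168 acres = 6.799 × 10^5 m²
ΔV = 6.9 × 10^6 L = 6900 m³
Δh = ΔV / (S × A) = 6900 m³ / (9.7 × 10^-4 × 6.799 × 10^5 m²) = 10.46 m

Δh ≈ 10.5 m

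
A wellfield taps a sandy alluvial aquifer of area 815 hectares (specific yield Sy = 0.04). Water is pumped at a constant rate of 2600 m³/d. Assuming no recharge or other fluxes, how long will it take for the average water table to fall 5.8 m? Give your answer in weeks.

t ≈ 104 weeks

A = 815 hectares = 8.15 × 10^6 m²
ΔV = Sy × A × Δh = 0.04 × 8.15 × 10^6 × 5.8 = 1.891 × 10^6 m³
t = ΔV / Q = 1.891 × 10^6 m³ / 2600 m³/d = 727.2 d
t = 727.2 d ≈ 103.9 weeks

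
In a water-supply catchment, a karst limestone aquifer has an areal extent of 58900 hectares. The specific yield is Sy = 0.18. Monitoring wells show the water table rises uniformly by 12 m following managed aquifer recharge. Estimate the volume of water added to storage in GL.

A = 58900 hectares = 5.89 × 10^8 m²
ΔV = Sy × A × Δh = 0.18 × 5.89 × 10^8 m² × 12 m = 1.272 × 10^9 m³
ΔV = 1.272 × 10^9 m³ = 1272 GL

ΔV ≈ 1270 GL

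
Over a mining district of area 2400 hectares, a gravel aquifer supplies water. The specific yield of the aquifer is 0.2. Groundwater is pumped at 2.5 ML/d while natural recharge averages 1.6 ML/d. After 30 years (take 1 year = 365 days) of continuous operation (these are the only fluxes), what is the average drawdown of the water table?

A = 2400 hectares = 2.4 × 10^7 m²
Net abstraction = 2.5 − 1.6 = 0.9 ML/d
Q_net = 0.9 ML/d = 900 m³/d
t = 30 years = 10950 d
ΔV = Q × t = 900 m³/d × 10950 d = 9.855 × 10^6 m³
Δh = ΔV / (Sy × A) = 9.855 × 10^6 / (0.2 × 2.4 × 10^7) = 2.053 m

Δh ≈ 2.05 m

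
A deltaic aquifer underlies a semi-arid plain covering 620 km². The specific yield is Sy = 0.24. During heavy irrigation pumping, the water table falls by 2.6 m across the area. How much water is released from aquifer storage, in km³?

ΔV ≈ 0.387 km³

A = 620 km² = 6.2 × 10^8 m²
ΔV = Sy × A × Δh = 0.24 × 6.2 × 10^8 m² × 2.6 m = 3.869 × 10^8 m³
ΔV = 3.869 × 10^8 m³ = 0.3869 km³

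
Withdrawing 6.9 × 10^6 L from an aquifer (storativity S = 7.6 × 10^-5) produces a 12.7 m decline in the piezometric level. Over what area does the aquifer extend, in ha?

A ≈ 715 ha

ΔV = 6.9 × 10^6 L = 6900 m³
A = ΔV / (S × Δh) = 6900 / (7.6 × 10^-5 × 12.7) = 7.149 × 10^6 m²
A = 7.149 × 10^6 m² = 714.9 ha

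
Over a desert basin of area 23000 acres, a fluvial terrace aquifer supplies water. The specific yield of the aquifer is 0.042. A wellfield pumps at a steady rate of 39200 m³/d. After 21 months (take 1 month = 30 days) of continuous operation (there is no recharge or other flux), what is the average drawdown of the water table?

Δh ≈ 6.32 m

A = 23000 acres = 9.308 × 10^7 m²
t = 21 months = 630 d
ΔV = Q × t = 39200 m³/d × 630 d = 2.47 × 10^7 m³
Δh = ΔV / (Sy × A) = 2.47 × 10^7 / (0.042 × 9.308 × 10^7) = 6.317 m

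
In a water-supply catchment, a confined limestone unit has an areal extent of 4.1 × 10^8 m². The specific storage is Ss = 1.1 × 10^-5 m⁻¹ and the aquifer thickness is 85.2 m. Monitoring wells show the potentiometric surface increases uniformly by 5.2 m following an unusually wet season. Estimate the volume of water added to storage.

S = Ss × b = 1.1 × 10^-5 m⁻¹ × 85.2 m = 9.372 × 10^-4
ΔV = S × A × Δh = 9.372 × 10^-4 × 4.1 × 10^8 m² × 5.2 m = 1.998 × 10^6 m³

ΔV ≈ 2 × 10^6 m³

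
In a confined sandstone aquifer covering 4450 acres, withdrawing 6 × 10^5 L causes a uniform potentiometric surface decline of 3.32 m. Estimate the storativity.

A = 4450 acres = 1.801 × 10^7 m²
ΔV = 6 × 10^5 L = 600 m³
S = ΔV / (A × Δh) = 600 m³ / (1.801 × 10^7 m² × 3.32 m) = 1.004 × 10^-5

S ≈ 1 × 10^-5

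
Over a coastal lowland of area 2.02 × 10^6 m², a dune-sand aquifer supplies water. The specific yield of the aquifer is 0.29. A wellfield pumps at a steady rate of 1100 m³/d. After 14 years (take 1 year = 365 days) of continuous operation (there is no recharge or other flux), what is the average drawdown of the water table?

Δh ≈ 9.6 m

t = 14 years = 5110 d
ΔV = Q × t = 1100 m³/d × 5110 d = 5.621 × 10^6 m³
Δh = ΔV / (Sy × A) = 5.621 × 10^6 / (0.29 × 2.02 × 10^6) = 9.595 m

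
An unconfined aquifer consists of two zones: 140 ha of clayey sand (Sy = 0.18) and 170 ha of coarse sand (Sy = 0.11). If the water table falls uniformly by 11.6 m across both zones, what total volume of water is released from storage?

A₁ = 140 ha = 1.4 × 10^6 m²; A₂ = 170 ha = 1.7 × 10^6 m²
ΔV₁ = 0.18 × 1.4 × 10^6 × 11.6 = 2.923 × 10^6 m³
ΔV₂ = 0.11 × 1.7 × 10^6 × 11.6 = 2.169 × 10^6 m³
ΔV = ΔV₁ + ΔV₂ = 5.092 × 10^6 m³

ΔV ≈ 5.09 × 10^6 m³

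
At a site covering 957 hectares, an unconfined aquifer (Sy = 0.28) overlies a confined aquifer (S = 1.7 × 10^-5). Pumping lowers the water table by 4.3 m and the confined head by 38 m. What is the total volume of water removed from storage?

ΔV ≈ 1.15 × 10^7 m³

A = 957 hectares = 9.57 × 10^6 m²
Unconfined: ΔV_u = Sy × A × Δh_u = 0.28 × 9.57 × 10^6 × 4.3 = 1.152 × 10^7 m³
Confined: ΔV_c = S × A × Δh_c = 1.7 × 10^-5 × 9.57 × 10^6 × 38 = 6182 m³
Total ΔV = 1.152 × 10^7 + 6182 = 1.153 × 10^7 m³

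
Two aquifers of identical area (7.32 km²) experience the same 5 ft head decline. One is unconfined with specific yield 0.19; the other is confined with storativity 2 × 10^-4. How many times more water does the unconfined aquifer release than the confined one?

ΔV_u / ΔV_c ≈ 950

A = 7.32 km² = 7.32 × 10^6 m²
Δh = 5 ft = 1.524 m
Unconfined: ΔV_u = Sy × A × Δh = 0.19 × 7.32 × 10^6 × 1.524 = 2.12 × 10^6 m³
Confined: ΔV_c = S × A × Δh = 2 × 10^-4 × 7.32 × 10^6 × 1.524 = 2231 m³
Ratio = ΔV_u / ΔV_c = Sy / S = 0.19 / 2 × 10^-4 = 950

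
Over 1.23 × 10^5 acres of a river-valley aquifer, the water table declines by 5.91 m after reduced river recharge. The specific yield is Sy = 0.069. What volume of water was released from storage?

A = 1.23 × 10^5 acres = 4.978 × 10^8 m²
ΔV = Sy × A × Δh = 0.069 × 4.978 × 10^8 m² × 5.91 m = 2.03 × 10^8 m³

ΔV ≈ 2.03 × 10^8 m³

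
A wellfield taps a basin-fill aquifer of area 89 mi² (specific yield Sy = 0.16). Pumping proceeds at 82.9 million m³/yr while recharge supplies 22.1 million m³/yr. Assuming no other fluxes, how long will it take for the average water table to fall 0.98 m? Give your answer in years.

A = 89 mi² = 2.305 × 10^8 m²
ΔV = Sy × A × Δh = 0.16 × 2.305 × 10^8 × 0.98 = 3.614 × 10^7 m³
Net withdrawal = 82.9 − 22.1 = 60.8 million m³/yr = 1.666 × 10^5 m³/d
t = ΔV / Q = 3.614 × 10^7 m³ / 1.666 × 10^5 m³/d = 217 d
t = 217 d ≈ 0.5945 years

t ≈ 0.594 years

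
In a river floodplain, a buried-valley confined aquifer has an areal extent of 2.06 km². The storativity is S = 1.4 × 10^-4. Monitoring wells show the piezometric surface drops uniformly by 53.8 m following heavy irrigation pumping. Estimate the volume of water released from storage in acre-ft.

ΔV ≈ 12.6 acre-ft

A = 2.06 km² = 2.06 × 10^6 m²
ΔV = S × A × Δh = 1.4 × 10^-4 × 2.06 × 10^6 m² × 53.8 m = 15520 m³
ΔV = 15520 m³ = 12.58 acre-ft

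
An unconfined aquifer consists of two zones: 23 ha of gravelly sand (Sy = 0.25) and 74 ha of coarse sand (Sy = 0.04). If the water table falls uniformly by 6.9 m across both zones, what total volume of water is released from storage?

A₁ = 23 ha = 2.3 × 10^5 m²; A₂ = 74 ha = 7.4 × 10^5 m²
ΔV₁ = 0.25 × 2.3 × 10^5 × 6.9 = 3.967 × 10^5 m³
ΔV₂ = 0.04 × 7.4 × 10^5 × 6.9 = 2.042 × 10^5 m³
ΔV = ΔV₁ + ΔV₂ = 6.01 × 10^5 m³

ΔV ≈ 6.01 × 10^5 m³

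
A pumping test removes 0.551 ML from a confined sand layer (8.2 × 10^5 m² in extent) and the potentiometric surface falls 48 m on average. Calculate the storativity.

ΔV = 0.551 ML = 551 m³
S = ΔV / (A × Δh) = 551 m³ / (8.2 × 10^5 m² × 48 m) = 1.4 × 10^-5

S ≈ 1.4 × 10^-5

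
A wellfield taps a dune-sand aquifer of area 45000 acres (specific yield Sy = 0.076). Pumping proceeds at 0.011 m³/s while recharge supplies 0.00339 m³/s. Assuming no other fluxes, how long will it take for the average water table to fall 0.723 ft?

A = 45000 acres = 1.821 × 10^8 m²
Δh = 0.723 ft = 0.2204 m
ΔV = Sy × A × Δh = 0.076 × 1.821 × 10^8 × 0.2204 = 3.05 × 10^6 m³
Net withdrawal = 0.011 − 0.00339 = 0.00761 m³/s = 657.5 m³/d
t = ΔV / Q = 3.05 × 10^6 m³ / 657.5 m³/d = 4639 d

t ≈ 4640 days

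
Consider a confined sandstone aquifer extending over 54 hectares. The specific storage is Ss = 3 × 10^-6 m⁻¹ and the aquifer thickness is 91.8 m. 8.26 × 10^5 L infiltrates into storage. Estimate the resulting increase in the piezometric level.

S = Ss × b = 3 × 10^-6 m⁻¹ × 91.8 m = 2.754 × 10^-4
A = 54 hectares = 5.4 × 10^5 m²
ΔV = 8.26 × 10^5 L = 826 m³
Δh = ΔV / (S × A) = 826 m³ / (2.754 × 10^-4 × 5.4 × 10^5 m²) = 5.554 m

Δh ≈ 5.55 m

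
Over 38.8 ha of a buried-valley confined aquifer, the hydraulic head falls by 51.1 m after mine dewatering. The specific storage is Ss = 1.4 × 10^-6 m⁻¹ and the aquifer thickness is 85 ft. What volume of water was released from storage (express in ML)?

ΔV ≈ 0.719 ML

b = 85 ft = 25.91 m
S = Ss × b = 1.4 × 10^-6 m⁻¹ × 25.91 m = 3.627 × 10^-5
A = 38.8 ha = 3.88 × 10^5 m²
ΔV = S × A × Δh = 3.627 × 10^-5 × 3.88 × 10^5 m² × 51.1 m = 719.1 m³
ΔV = 719.1 m³ = 0.7191 ML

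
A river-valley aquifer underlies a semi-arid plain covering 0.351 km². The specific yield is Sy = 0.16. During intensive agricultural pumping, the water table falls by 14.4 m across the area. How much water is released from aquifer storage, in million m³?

A = 0.351 km² = 3.51 × 10^5 m²
ΔV = Sy × A × Δh = 0.16 × 3.51 × 10^5 m² × 14.4 m = 8.087 × 10^5 m³
ΔV = 8.087 × 10^5 m³ = 0.8087 million m³

ΔV ≈ 0.809 million m³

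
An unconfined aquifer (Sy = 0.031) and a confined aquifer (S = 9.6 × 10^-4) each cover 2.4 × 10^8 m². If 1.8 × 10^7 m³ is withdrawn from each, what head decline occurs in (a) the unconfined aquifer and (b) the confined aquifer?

Δh_u ≈ 2.42 m; Δh_c ≈ 78.1 m

Unconfined: Δh_u = ΔV/(Sy·A) = 1.8 × 10^7/(0.031 × 2.4 × 10^8) = 2.419 m
Confined: Δh_c = ΔV/(S·A) = 1.8 × 10^7/(9.6 × 10^-4 × 2.4 × 10^8) = 78.12 m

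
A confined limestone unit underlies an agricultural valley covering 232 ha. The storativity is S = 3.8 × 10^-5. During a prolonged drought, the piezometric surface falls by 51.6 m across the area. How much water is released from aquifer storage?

A = 232 ha = 2.32 × 10^6 m²
ΔV = S × A × Δh = 3.8 × 10^-5 × 2.32 × 10^6 m² × 51.6 m = 4549 m³

ΔV ≈ 4550 m³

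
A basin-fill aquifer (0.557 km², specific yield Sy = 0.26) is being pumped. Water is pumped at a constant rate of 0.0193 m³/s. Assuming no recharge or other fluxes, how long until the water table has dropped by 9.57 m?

A = 0.557 km² = 5.57 × 10^5 m²
ΔV = Sy × A × Δh = 0.26 × 5.57 × 10^5 × 9.57 = 1.386 × 10^6 m³
Q = 0.0193 m³/s = 1668 m³/d
t = ΔV / Q = 1.386 × 10^6 m³ / 1668 m³/d = 831.1 d

t ≈ 831 days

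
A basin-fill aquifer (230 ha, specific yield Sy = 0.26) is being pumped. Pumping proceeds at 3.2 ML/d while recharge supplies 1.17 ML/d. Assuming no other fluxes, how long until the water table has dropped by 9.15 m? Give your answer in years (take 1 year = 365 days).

t ≈ 7.38 years

A = 230 ha = 2.3 × 10^6 m²
ΔV = Sy × A × Δh = 0.26 × 2.3 × 10^6 × 9.15 = 5.472 × 10^6 m³
Net withdrawal = 3.2 − 1.17 = 2.03 ML/d = 2030 m³/d
t = ΔV / Q = 5.472 × 10^6 m³ / 2030 m³/d = 2695 d
t = 2695 d ≈ 7.385 years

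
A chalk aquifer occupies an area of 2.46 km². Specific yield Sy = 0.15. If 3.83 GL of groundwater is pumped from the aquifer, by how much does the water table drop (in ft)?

Δh ≈ 34.1 ft

A = 2.46 km² = 2.46 × 10^6 m²
ΔV = 3.83 GL = 3.83 × 10^6 m³
Δh = ΔV / (Sy × A) = 3.83 × 10^6 m³ / (0.15 × 2.46 × 10^6 m²) = 10.38 m
Δh = 10.38 m = 34.05 ft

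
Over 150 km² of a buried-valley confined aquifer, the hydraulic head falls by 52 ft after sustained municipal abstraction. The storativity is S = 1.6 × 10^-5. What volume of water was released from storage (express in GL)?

A = 150 km² = 1.5 × 10^8 m²
Δh = 52 ft = 15.85 m
ΔV = S × A × Δh = 1.6 × 10^-5 × 1.5 × 10^8 m² × 15.85 m = 38040 m³
ΔV = 38040 m³ = 0.03804 GL

ΔV ≈ 0.038 GL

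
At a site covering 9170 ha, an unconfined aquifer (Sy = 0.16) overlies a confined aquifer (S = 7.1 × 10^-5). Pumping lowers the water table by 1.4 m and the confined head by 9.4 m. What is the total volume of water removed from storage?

A = 9170 ha = 9.17 × 10^7 m²
Unconfined: ΔV_u = Sy × A × Δh_u = 0.16 × 9.17 × 10^7 × 1.4 = 2.054 × 10^7 m³
Confined: ΔV_c = S × A × Δh_c = 7.1 × 10^-5 × 9.17 × 10^7 × 9.4 = 61200 m³
Total ΔV = 2.054 × 10^7 + 61200 = 2.06 × 10^7 m³

ΔV ≈ 2.06 × 10^7 m³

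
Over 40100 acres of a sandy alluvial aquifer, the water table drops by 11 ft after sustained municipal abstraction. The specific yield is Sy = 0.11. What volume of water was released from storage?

A = 40100 acres = 1.623 × 10^8 m²
Δh = 11 ft = 3.353 m
ΔV = Sy × A × Δh = 0.11 × 1.623 × 10^8 m² × 3.353 m = 5.985 × 10^7 m³

ΔV ≈ 5.98 × 10^7 m³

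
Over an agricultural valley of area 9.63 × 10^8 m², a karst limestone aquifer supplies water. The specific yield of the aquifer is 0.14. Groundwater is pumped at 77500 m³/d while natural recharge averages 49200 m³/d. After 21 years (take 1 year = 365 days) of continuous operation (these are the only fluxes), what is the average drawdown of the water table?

Net abstraction = 77500 − 49200 = 28300 m³/d
t = 21 years = 7665 d
ΔV = Q × t = 28300 m³/d × 7665 d = 2.169 × 10^8 m³
Δh = ΔV / (Sy × A) = 2.169 × 10^8 / (0.14 × 9.63 × 10^8) = 1.609 m

Δh ≈ 1.61 m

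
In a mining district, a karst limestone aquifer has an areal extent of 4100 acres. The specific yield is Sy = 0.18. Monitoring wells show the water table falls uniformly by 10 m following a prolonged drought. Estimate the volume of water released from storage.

ΔV ≈ 2.99 × 10^7 m³

A = 4100 acres = 1.659 × 10^7 m²
ΔV = Sy × A × Δh = 0.18 × 1.659 × 10^7 m² × 10 m = 2.987 × 10^7 m³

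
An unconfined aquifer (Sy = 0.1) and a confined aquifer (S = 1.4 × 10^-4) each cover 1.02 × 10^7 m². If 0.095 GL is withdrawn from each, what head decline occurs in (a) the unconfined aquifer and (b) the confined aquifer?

ΔV = 0.095 GL = 95000 m³
Unconfined: Δh_u = ΔV/(Sy·A) = 95000/(0.1 × 1.02 × 10^7) = 0.09314 m
Confined: Δh_c = ΔV/(S·A) = 95000/(1.4 × 10^-4 × 1.02 × 10^7) = 66.53 m

Δh_u ≈ 0.0931 m; Δh_c ≈ 66.5 m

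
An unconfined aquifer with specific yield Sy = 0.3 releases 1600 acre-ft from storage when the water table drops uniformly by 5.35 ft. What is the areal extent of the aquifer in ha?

Δh = 5.35 ft = 1.631 m
ΔV = 1600 acre-ft = 1.974 × 10^6 m³
A = ΔV / (Sy × Δh) = 1.974 × 10^6 / (0.3 × 1.631) = 4.034 × 10^6 m²
A = 4.034 × 10^6 m² = 403.4 ha

A ≈ 403 ha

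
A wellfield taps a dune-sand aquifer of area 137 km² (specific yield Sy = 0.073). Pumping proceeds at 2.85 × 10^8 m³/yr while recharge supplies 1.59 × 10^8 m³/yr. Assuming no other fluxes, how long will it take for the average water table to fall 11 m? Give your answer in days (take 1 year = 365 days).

t ≈ 319 days

A = 137 km² = 1.37 × 10^8 m²
ΔV = Sy × A × Δh = 0.073 × 1.37 × 10^8 × 11 = 1.1 × 10^8 m³
Net withdrawal = 2.85 × 10^8 − 1.59 × 10^8 = 1.26 × 10^8 m³/yr = 3.452 × 10^5 m³/d
t = ΔV / Q = 1.1 × 10^8 m³ / 3.452 × 10^5 m³/d = 318.7 d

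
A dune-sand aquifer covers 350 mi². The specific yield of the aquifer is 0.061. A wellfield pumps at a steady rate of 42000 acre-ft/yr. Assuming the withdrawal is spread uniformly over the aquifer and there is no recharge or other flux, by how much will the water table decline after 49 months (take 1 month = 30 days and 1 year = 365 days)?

Δh ≈ 3.77 m

A = 350 mi² = 9.065 × 10^8 m²
Q = 42000 acre-ft/yr = 1.419 × 10^5 m³/d
t = 49 months = 1470 d
ΔV = Q × t = 1.419 × 10^5 m³/d × 1470 d = 2.086 × 10^8 m³
Δh = ΔV / (Sy × A) = 2.086 × 10^8 / (0.061 × 9.065 × 10^8) = 3.773 m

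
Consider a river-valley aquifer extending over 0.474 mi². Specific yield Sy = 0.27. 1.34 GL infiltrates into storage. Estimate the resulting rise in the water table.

Δh ≈ 4.04 m

A = 0.474 mi² = 1.228 × 10^6 m²
ΔV = 1.34 GL = 1.34 × 10^6 m³
Δh = ΔV / (Sy × A) = 1.34 × 10^6 m³ / (0.27 × 1.228 × 10^6 m²) = 4.043 m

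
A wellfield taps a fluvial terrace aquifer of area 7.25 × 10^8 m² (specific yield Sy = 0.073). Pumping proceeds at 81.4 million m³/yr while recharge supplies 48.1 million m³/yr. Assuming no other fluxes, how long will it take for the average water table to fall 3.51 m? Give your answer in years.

ΔV = Sy × A × Δh = 0.073 × 7.25 × 10^8 × 3.51 = 1.858 × 10^8 m³
Net withdrawal = 81.4 − 48.1 = 33.3 million m³/yr = 91230 m³/d
t = ΔV / Q = 1.858 × 10^8 m³ / 91230 m³/d = 2036 d
t = 2036 d ≈ 5.579 years

t ≈ 5.58 years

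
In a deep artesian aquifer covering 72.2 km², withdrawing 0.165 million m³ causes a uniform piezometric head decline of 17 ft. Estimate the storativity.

A = 72.2 km² = 7.22 × 10^7 m²
Δh = 17 ft = 5.182 m
ΔV = 0.165 million m³ = 1.65 × 10^5 m³
S = ΔV / (A × Δh) = 1.65 × 10^5 m³ / (7.22 × 10^7 m² × 5.182 m) = 4.41 × 10^-4

S ≈ 4.4 × 10^-4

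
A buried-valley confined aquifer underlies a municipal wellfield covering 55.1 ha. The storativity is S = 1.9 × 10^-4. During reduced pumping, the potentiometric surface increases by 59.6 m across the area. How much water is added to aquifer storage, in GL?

A = 55.1 ha = 5.51 × 10^5 m²
ΔV = S × A × Δh = 1.9 × 10^-4 × 5.51 × 10^5 m² × 59.6 m = 6240 m³
ΔV = 6240 m³ = 0.00624 GL

ΔV ≈ 0.00624 GL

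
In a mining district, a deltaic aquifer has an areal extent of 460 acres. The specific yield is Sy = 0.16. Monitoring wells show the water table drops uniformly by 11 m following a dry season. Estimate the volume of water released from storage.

ΔV ≈ 3.28 × 10^6 m³

A = 460 acres = 1.862 × 10^6 m²
ΔV = Sy × A × Δh = 0.16 × 1.862 × 10^6 m² × 11 m = 3.276 × 10^6 m³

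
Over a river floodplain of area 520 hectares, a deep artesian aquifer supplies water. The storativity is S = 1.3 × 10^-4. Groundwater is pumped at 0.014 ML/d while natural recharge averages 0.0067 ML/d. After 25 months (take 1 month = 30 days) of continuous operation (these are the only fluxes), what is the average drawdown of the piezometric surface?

Δh ≈ 8.1 m

A = 520 hectares = 5.2 × 10^6 m²
Net abstraction = 0.014 − 0.0067 = 0.0073 ML/d
Q_net = 0.0073 ML/d = 7.3 m³/d
t = 25 months = 750 d
ΔV = Q × t = 7.3 m³/d × 750 d = 5475 m³
Δh = ΔV / (S × A) = 5475 / (1.3 × 10^-4 × 5.2 × 10^6) = 8.099 m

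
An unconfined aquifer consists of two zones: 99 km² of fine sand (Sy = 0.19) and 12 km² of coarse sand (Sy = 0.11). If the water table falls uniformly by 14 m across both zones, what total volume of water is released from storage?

A₁ = 99 km² = 9.9 × 10^7 m²; A₂ = 12 km² = 1.2 × 10^7 m²
ΔV₁ = 0.19 × 9.9 × 10^7 × 14 = 2.633 × 10^8 m³
ΔV₂ = 0.11 × 1.2 × 10^7 × 14 = 1.848 × 10^7 m³
ΔV = ΔV₁ + ΔV₂ = 2.818 × 10^8 m³

ΔV ≈ 2.82 × 10^8 m³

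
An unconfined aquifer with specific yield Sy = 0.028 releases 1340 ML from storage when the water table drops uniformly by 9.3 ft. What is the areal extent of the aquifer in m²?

A ≈ 1.69 × 10^7 m²

Δh = 9.3 ft = 2.835 m
ΔV = 1340 ML = 1.34 × 10^6 m³
A = ΔV / (Sy × Δh) = 1.34 × 10^6 / (0.028 × 2.835) = 1.688 × 10^7 m²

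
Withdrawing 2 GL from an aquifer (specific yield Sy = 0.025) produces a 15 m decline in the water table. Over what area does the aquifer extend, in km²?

A ≈ 5.33 km²

ΔV = 2 GL = 2 × 10^6 m³
A = ΔV / (Sy × Δh) = 2 × 10^6 / (0.025 × 15) = 5.333 × 10^6 m²
A = 5.333 × 10^6 m² = 5.333 km²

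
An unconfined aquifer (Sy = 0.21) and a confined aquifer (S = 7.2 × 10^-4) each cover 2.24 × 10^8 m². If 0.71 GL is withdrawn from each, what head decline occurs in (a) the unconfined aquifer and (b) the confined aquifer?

ΔV = 0.71 GL = 7.1 × 10^5 m³
Unconfined: Δh_u = ΔV/(Sy·A) = 7.1 × 10^5/(0.21 × 2.24 × 10^8) = 0.01509 m
Confined: Δh_c = ΔV/(S·A) = 7.1 × 10^5/(7.2 × 10^-4 × 2.24 × 10^8) = 4.402 m

Δh_u ≈ 0.0151 m; Δh_c ≈ 4.4 m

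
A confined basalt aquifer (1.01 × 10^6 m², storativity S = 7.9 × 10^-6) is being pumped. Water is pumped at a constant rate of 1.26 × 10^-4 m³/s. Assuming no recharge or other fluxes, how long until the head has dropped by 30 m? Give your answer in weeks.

t ≈ 3.14 weeks

ΔV = S × A × Δh = 7.9 × 10^-6 × 1.01 × 10^6 × 30 = 239.4 m³
Q = 1.26 × 10^-4 m³/s = 10.89 m³/d
t = ΔV / Q = 239.4 m³ / 10.89 m³/d = 21.99 d
t = 21.99 d ≈ 3.141 weeks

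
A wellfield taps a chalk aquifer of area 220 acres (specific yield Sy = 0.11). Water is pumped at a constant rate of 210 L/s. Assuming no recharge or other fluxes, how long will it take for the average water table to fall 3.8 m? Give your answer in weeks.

t ≈ 2.93 weeks

A = 220 acres = 8.903 × 10^5 m²
ΔV = Sy × A × Δh = 0.11 × 8.903 × 10^5 × 3.8 = 3.721 × 10^5 m³
Q = 210 L/s = 18140 m³/d
t = ΔV / Q = 3.721 × 10^5 m³ / 18140 m³/d = 20.51 d
t = 20.51 d ≈ 2.93 weeks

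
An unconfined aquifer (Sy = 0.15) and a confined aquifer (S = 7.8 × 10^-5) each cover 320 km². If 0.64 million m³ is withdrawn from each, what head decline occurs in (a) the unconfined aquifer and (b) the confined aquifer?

A = 320 km² = 3.2 × 10^8 m²
ΔV = 0.64 million m³ = 6.4 × 10^5 m³
Unconfined: Δh_u = ΔV/(Sy·A) = 6.4 × 10^5/(0.15 × 3.2 × 10^8) = 0.01333 m
Confined: Δh_c = ΔV/(S·A) = 6.4 × 10^5/(7.8 × 10^-5 × 3.2 × 10^8) = 25.64 m

Δh_u ≈ 0.0133 m; Δh_c ≈ 25.6 m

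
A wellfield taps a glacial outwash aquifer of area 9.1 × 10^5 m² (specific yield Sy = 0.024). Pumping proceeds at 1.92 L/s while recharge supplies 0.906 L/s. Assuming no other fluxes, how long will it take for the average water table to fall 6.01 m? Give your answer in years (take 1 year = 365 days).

t ≈ 4.1 years

ΔV = Sy × A × Δh = 0.024 × 9.1 × 10^5 × 6.01 = 1.313 × 10^5 m³
Net withdrawal = 1.92 − 0.906 = 1.014 L/s = 87.61 m³/d
t = ΔV / Q = 1.313 × 10^5 m³ / 87.61 m³/d = 1498 d
t = 1498 d ≈ 4.105 years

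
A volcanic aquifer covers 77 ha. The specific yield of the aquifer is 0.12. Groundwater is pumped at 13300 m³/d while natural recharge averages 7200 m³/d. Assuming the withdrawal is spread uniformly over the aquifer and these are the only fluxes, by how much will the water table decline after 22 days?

A = 77 ha = 7.7 × 10^5 m²
Net abstraction = 13300 − 7200 = 6100 m³/d
ΔV = Q × t = 6100 m³/d × 22 d = 1.342 × 10^5 m³
Δh = ΔV / (Sy × A) = 1.342 × 10^5 / (0.12 × 7.7 × 10^5) = 1.452 m

Δh ≈ 1.45 m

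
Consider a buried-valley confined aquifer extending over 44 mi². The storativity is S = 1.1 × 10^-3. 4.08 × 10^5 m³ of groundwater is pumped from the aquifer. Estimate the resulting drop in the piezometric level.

A = 44 mi² = 1.14 × 10^8 m²
Δh = ΔV / (S × A) = 4.08 × 10^5 m³ / (0.0011 × 1.14 × 10^8 m²) = 3.255 m

Δh ≈ 3.25 m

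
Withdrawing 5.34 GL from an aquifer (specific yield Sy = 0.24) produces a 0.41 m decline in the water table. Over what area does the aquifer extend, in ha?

ΔV = 5.34 GL = 5.34 × 10^6 m³
A = ΔV / (Sy × Δh) = 5.34 × 10^6 / (0.24 × 0.41) = 5.427 × 10^7 m²
A = 5.427 × 10^7 m² = 5427 ha

A ≈ 5430 ha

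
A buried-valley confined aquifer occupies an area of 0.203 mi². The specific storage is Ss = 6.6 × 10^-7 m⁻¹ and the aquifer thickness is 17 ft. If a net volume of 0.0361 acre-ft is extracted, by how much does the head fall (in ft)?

b = 17 ft = 5.182 m
S = Ss × b = 6.6 × 10^-7 m⁻¹ × 5.182 m = 3.42 × 10^-6
A = 0.203 mi² = 5.258 × 10^5 m²
ΔV = 0.0361 acre-ft = 44.53 m³
Δh = ΔV / (S × A) = 44.53 m³ / (3.42 × 10^-6 × 5.258 × 10^5 m²) = 24.77 m
Δh = 24.77 m = 81.25 ft

Δh ≈ 81.3 ft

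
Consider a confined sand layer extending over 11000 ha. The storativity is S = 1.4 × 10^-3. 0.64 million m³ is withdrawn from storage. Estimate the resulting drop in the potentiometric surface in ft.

Δh ≈ 13.6 ft

A = 11000 ha = 1.1 × 10^8 m²
ΔV = 0.64 million m³ = 6.4 × 10^5 m³
Δh = ΔV / (S × A) = 6.4 × 10^5 m³ / (0.0014 × 1.1 × 10^8 m²) = 4.156 m
Δh = 4.156 m = 13.63 ft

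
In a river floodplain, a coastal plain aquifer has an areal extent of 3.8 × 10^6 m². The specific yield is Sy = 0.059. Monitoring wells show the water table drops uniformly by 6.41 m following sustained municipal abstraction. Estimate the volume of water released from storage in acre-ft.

ΔV = Sy × A × Δh = 0.059 × 3.8 × 10^6 m² × 6.41 m = 1.437 × 10^6 m³
ΔV = 1.437 × 10^6 m³ = 1165 acre-ft

ΔV ≈ 1170 acre-ft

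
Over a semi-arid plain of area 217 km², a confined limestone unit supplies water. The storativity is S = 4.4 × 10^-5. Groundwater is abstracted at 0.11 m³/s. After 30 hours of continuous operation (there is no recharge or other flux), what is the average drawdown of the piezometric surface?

Δh ≈ 1.24 m

A = 217 km² = 2.17 × 10^8 m²
Q = 0.11 m³/s = 9504 m³/d
t = 30 hours = 1.25 d
ΔV = Q × t = 9504 m³/d × 1.25 d = 11880 m³
Δh = ΔV / (S × A) = 11880 / (4.4 × 10^-5 × 2.17 × 10^8) = 1.244 m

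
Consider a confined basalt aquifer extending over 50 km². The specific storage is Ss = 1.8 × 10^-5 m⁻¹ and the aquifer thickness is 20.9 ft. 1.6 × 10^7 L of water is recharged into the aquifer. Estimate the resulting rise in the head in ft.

b = 20.9 ft = 6.37 m
S = Ss × b = 1.8 × 10^-5 m⁻¹ × 6.37 m = 1.147 × 10^-4
A = 50 km² = 5 × 10^7 m²
ΔV = 1.6 × 10^7 L = 16000 m³
Δh = ΔV / (S × A) = 16000 m³ / (1.147 × 10^-4 × 5 × 10^7 m²) = 2.791 m
Δh = 2.791 m = 9.156 ft

Δh ≈ 9.16 ft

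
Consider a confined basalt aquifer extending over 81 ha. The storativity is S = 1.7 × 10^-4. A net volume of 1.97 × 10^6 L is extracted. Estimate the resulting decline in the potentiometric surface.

Δh ≈ 14.3 m

A = 81 ha = 8.1 × 10^5 m²
ΔV = 1.97 × 10^6 L = 1970 m³
Δh = ΔV / (S × A) = 1970 m³ / (1.7 × 10^-4 × 8.1 × 10^5 m²) = 14.31 m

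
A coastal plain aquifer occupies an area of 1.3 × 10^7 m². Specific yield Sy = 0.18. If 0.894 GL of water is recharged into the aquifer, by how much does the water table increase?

Δh ≈ 0.382 m

ΔV = 0.894 GL = 8.94 × 10^5 m³
Δh = ΔV / (Sy × A) = 8.94 × 10^5 m³ / (0.18 × 1.3 × 10^7 m²) = 0.3821 m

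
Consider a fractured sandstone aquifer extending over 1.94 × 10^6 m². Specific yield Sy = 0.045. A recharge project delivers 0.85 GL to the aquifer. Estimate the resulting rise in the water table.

ΔV = 0.85 GL = 8.5 × 10^5 m³
Δh = ΔV / (Sy × A) = 8.5 × 10^5 m³ / (0.045 × 1.94 × 10^6 m²) = 9.737 m

Δh ≈ 9.74 m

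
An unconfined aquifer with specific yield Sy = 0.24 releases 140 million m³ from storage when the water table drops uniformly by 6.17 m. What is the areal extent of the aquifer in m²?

A ≈ 9.45 × 10^7 m²

ΔV = 140 million m³ = 1.4 × 10^8 m³
A = ΔV / (Sy × Δh) = 1.4 × 10^8 / (0.24 × 6.17) = 9.454 × 10^7 m²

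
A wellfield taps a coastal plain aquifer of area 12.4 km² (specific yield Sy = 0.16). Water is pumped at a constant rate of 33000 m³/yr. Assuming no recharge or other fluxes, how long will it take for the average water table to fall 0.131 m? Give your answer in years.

A = 12.4 km² = 1.24 × 10^7 m²
ΔV = Sy × A × Δh = 0.16 × 1.24 × 10^7 × 0.131 = 2.599 × 10^5 m³
Q = 33000 m³/yr = 90.41 m³/d
t = ΔV / Q = 2.599 × 10^5 m³ / 90.41 m³/d = 2875 d
t = 2875 d ≈ 7.876 years

t ≈ 7.88 years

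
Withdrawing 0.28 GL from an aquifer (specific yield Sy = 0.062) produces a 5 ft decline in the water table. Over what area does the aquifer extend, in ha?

Δh = 5 ft = 1.524 m
ΔV = 0.28 GL = 2.8 × 10^5 m³
A = ΔV / (Sy × Δh) = 2.8 × 10^5 / (0.062 × 1.524) = 2.963 × 10^6 m²
A = 2.963 × 10^6 m² = 296.3 ha

A ≈ 296 ha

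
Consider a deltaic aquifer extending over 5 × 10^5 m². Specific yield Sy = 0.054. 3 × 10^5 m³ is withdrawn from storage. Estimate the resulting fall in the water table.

Δh = ΔV / (Sy × A) = 3 × 10^5 m³ / (0.054 × 5 × 10^5 m²) = 11.11 m

Δh ≈ 11.1 m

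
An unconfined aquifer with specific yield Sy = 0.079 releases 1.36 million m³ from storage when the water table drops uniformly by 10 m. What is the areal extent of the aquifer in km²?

A ≈ 1.72 km²

ΔV = 1.36 million m³ = 1.36 × 10^6 m³
A = ΔV / (Sy × Δh) = 1.36 × 10^6 / (0.079 × 10) = 1.722 × 10^6 m²
A = 1.722 × 10^6 m² = 1.722 km²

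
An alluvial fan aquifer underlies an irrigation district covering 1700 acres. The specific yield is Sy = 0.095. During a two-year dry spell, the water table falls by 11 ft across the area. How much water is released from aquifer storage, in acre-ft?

A = 1700 acres = 6.88 × 10^6 m²
Δh = 11 ft = 3.353 m
ΔV = Sy × A × Δh = 0.095 × 6.88 × 10^6 m² × 3.353 m = 2.191 × 10^6 m³
ΔV = 2.191 × 10^6 m³ = 1776 acre-ft

ΔV ≈ 1780 acre-ft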